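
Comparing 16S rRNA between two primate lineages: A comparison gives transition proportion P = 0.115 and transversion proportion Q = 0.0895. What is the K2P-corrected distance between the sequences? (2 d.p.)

Under the Kimura two-parameter model, d = −½ ln(1 − 2P − Q) − ¼ ln(1 − 2Q).
1 − 2P − Q = 0.6805, giving −½ ln(0.6805) = 0.192464.
1 − 2Q = 0.821, giving −¼ ln(0.821) = 0.049308.
d = 0.192464 + 0.049308 = 0.241772.

0.24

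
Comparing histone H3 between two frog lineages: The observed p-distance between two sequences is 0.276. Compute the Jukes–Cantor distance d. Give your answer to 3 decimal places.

d = −(3/4) ln(1 − 4p/3) = −0.75 ln(1 − 0.368) = −0.75 ln(0.632)
  = −0.75 × (-0.458866) = 0.344150 substitutions/site.

0.344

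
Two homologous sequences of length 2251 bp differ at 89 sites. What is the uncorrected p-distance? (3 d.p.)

0.040

p = 89/2251 = 0.039537… ≈ 0.040 (to 3 d.p.).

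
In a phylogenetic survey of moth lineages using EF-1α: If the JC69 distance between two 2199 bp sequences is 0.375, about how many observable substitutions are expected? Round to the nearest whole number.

Invert JC69: p = (3/4)(1 − e^(−4d/3)) = 0.75 × (1 − e^(-0.5)) = 0.75 × (1 − 0.606531) = 0.295102.
Expected differing sites = pL ≈ 0.295102 × 2199 = 648.929298 ≈ 649.

649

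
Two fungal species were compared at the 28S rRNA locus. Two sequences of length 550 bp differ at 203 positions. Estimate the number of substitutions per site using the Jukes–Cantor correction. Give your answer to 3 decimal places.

p = 203/550 ≈ 0.369091.
d = −(3/4) ln(1 − 4p/3) = −0.75 ln(1 − 0.492121) = −0.75 ln(0.507879)
  = −0.75 × (-0.677512) = 0.508134 substitutions/site.

0.508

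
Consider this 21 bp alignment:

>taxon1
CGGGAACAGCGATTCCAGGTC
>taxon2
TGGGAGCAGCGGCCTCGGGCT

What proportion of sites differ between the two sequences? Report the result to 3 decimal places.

The sequences differ at 9 of 21 positions (sites 1, 6, 12, 13, 14, 15, 17, 20, 21).
p = 9/21 = 0.428571… ≈ 0.429 (to 3 d.p.).

0.429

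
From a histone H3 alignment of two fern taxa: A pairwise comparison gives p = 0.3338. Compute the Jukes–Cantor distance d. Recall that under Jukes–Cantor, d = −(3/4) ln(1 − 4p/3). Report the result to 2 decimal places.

0.44

d = −(3/4) ln(1 − 4p/3) = −0.75 ln(1 − 0.445067) = −0.75 ln(0.554933)
  = −0.75 × (-0.588908) = 0.441681 substitutions/site.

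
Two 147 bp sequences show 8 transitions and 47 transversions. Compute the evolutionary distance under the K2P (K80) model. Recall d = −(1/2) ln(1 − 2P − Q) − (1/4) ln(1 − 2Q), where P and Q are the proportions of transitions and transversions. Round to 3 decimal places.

0.535

P = 8/147 ≈ 0.054422 and Q = 47/147 ≈ 0.319728.
Under the Kimura two-parameter model, d = −½ ln(1 − 2P − Q) − ¼ ln(1 − 2Q).
1 − 2P − Q = 0.571428, giving −½ ln(0.571428) = 0.279808.
1 − 2Q = 0.360544, giving −¼ ln(0.360544) = 0.255035.
d = 0.279808 + 0.255035 = 0.534843.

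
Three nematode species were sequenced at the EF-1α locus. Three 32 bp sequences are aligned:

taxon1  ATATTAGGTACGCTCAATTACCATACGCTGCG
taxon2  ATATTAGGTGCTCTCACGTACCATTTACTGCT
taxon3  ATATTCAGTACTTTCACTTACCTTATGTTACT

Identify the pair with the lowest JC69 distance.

taxon1 and taxon2

taxon1–taxon2: 8/32 differ, p = 0.250, d = 0.304.
taxon1–taxon3: 10/32 differ, p = 0.313, d = 0.404.
taxon2–taxon3: 10/32 differ, p = 0.313, d = 0.404.
The smallest distance is between taxon1 and taxon2.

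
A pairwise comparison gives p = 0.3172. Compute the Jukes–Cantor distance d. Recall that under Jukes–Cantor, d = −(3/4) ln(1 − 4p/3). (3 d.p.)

d = −(3/4) ln(1 − 4p/3) = −0.75 ln(1 − 0.422933) = −0.75 ln(0.577067)
  = −0.75 × (-0.549797) = 0.412348 substitutions/site.

0.412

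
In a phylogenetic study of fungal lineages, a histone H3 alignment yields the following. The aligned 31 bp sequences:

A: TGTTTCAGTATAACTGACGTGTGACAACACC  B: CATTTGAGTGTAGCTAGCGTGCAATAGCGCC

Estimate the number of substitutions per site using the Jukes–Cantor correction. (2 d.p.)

The sequences differ at 12 of 31 sites, so p = 12/31 ≈ 0.387097.
d = −(3/4) ln(1 − 4p/3) = −0.75 ln(1 − 0.516129) = −0.75 ln(0.483871)
  = −0.75 × (-0.725937) = 0.544453 substitutions/site.

0.54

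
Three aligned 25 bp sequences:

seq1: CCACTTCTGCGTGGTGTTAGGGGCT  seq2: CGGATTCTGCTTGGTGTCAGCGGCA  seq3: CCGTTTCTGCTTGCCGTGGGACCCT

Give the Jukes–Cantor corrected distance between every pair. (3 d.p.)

seq1–seq2: 7/25 sites differ → p = 0.28, d = −0.75 ln(1 − 0.373333) = 0.350505 ≈ 0.351.
seq1–seq3: 10/25 sites differ → p = 0.4, d = −0.75 ln(1 − 0.533333) = 0.571605 ≈ 0.572.
seq2–seq3: 10/25 sites differ → p = 0.4, d = −0.75 ln(1 − 0.533333) = 0.571605 ≈ 0.572.

d(seq1,seq2) = 0.351, d(seq1,seq3) = 0.572, d(seq2,seq3) = 0.572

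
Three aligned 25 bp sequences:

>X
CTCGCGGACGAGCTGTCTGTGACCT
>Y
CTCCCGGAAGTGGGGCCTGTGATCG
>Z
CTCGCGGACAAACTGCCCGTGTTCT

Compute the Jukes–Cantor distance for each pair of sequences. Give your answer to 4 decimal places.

d(X,Y) = 0.4172, d(X,Z) = 0.2892, d(Y,Z) = 0.5716

X–Y: 8/25 sites differ → p = 0.32, d = −0.75 ln(1 − 0.426667) = 0.417216 ≈ 0.4172.
X–Z: 6/25 sites differ → p = 0.24, d = −0.75 ln(1 − 0.32) = 0.289247 ≈ 0.2892.
Y–Z: 10/25 sites differ → p = 0.4, d = −0.75 ln(1 − 0.533333) = 0.571605 ≈ 0.5716.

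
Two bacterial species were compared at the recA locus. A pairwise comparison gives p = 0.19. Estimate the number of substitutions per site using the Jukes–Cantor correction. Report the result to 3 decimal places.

d = −(3/4) ln(1 − 4p/3) = −0.75 ln(1 − 0.253333) = −0.75 ln(0.746667)
  = −0.75 × (-0.292136) = 0.219102 substitutions/site.

0.219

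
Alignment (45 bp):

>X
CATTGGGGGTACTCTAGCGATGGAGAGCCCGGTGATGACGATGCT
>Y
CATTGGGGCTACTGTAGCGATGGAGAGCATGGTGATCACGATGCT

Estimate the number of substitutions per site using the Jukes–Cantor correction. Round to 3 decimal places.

0.120

The sequences differ at 5 of 45 sites (9, 14, 29, 30, 37), so p = 5/45 ≈ 0.111111.
d = −(3/4) ln(1 − 4p/3) = −0.75 ln(1 − 0.148148) = −0.75 ln(0.851852)
  = −0.75 × (-0.160342) = 0.120257 substitutions/site.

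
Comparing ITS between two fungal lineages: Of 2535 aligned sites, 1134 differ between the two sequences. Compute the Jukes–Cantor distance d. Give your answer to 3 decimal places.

0.681

p = 1134/2535 ≈ 0.447337.
d = −(3/4) ln(1 − 4p/3) = −0.75 ln(1 − 0.596449) = −0.75 ln(0.403551)
  = −0.75 × (-0.907452) = 0.680589 substitutions/site.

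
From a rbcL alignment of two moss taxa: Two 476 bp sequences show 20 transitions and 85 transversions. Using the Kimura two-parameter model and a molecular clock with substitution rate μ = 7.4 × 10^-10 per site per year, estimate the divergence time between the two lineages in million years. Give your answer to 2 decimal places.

177.55

P = 20/476 ≈ 0.042017 and Q = 85/476 ≈ 0.178571.
Under the Kimura two-parameter model, d = −½ ln(1 − 2P − Q) − ¼ ln(1 − 2Q).
1 − 2P − Q = 0.737395, giving −½ ln(0.737395) = 0.152316.
1 − 2Q = 0.642858, giving −¼ ln(0.642858) = 0.110458.
d = 0.152316 + 0.110458 = 0.262774.
Under a molecular clock d = 2μt, so t = d/(2μ) = 0.262774 / (2 × 7.4 × 10^-10) = 177.55 million years.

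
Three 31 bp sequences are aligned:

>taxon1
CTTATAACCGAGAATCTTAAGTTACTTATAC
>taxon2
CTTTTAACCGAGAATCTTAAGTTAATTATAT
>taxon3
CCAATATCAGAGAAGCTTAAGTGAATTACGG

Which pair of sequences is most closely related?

taxon1–taxon2: 3/31 differ, p = 0.097, d = 0.104.
taxon1–taxon3: 10/31 differ, p = 0.323, d = 0.422.
taxon2–taxon3: 10/31 differ, p = 0.323, d = 0.422.
The smallest distance is between taxon1 and taxon2.

taxon1 and taxon2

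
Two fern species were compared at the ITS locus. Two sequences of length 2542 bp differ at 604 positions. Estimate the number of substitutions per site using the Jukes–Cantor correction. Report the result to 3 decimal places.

p = 604/2542 ≈ 0.237608.
d = −(3/4) ln(1 − 4p/3) = −0.75 ln(1 − 0.316811) = −0.75 ln(0.683189)
  = −0.75 × (-0.380984) = 0.285738 substitutions/site.

0.286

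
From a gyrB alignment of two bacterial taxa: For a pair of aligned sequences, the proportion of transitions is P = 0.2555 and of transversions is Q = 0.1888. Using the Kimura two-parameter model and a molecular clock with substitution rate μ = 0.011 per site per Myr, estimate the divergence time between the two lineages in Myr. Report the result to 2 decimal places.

32.74

Under the Kimura two-parameter model, d = −½ ln(1 − 2P − Q) − ¼ ln(1 − 2Q).
1 − 2P − Q = 0.3002, giving −½ ln(0.3002) = 0.601653.
1 − 2Q = 0.6224, giving −¼ ln(0.6224) = 0.118543.
d = 0.601653 + 0.118543 = 0.720196.
Under a molecular clock d = 2μt, so t = d/(2μ) = 0.720196 / (2 × 0.011) = 32.74 Myr.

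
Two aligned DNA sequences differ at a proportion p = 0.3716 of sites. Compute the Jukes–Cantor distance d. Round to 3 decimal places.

d = −(3/4) ln(1 − 4p/3) = −0.75 ln(1 − 0.495467) = −0.75 ln(0.504533)
  = −0.75 × (-0.684122) = 0.513092 substitutions/site.

0.513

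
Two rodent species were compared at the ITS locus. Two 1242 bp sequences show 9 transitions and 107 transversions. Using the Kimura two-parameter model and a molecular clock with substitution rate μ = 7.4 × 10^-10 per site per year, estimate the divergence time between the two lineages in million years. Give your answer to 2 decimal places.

67.78

P = 9/1242 ≈ 0.007246 and Q = 107/1242 ≈ 0.086151.
Under the Kimura two-parameter model, d = −½ ln(1 − 2P − Q) − ¼ ln(1 − 2Q).
1 − 2P − Q = 0.899357, giving −½ ln(0.899357) = 0.053038.
1 − 2Q = 0.827698, giving −¼ ln(0.827698) = 0.047277.
d = 0.053038 + 0.047277 = 0.100315.
Under a molecular clock d = 2μt, so t = d/(2μ) = 0.100315 / (2 × 7.4 × 10^-10) = 67.78 million years.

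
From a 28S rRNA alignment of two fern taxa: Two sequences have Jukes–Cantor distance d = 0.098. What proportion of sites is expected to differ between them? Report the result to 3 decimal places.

0.092

p = (3/4)(1 − e^(−4d/3)) = 0.75 × (1 − e^(-0.130667)) = 0.75 × (1 − 0.877510) = 0.091868.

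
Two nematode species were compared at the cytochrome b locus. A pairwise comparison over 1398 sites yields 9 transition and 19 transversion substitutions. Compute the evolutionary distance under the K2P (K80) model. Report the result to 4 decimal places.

P = 9/1398 ≈ 0.006438 and Q = 19/1398 ≈ 0.013591.
Under the Kimura two-parameter model, d = −½ ln(1 − 2P − Q) − ¼ ln(1 − 2Q).
1 − 2P − Q = 0.973533, giving −½ ln(0.973533) = 0.013412.
1 − 2Q = 0.972818, giving −¼ ln(0.972818) = 0.006890.
d = 0.013412 + 0.006890 = 0.020302.

0.0203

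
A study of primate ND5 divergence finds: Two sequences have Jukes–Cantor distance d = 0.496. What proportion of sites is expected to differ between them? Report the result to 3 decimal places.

0.363

p = (3/4)(1 − e^(−4d/3)) = 0.75 × (1 − e^(-0.661333)) = 0.75 × (1 − 0.516163) = 0.362878.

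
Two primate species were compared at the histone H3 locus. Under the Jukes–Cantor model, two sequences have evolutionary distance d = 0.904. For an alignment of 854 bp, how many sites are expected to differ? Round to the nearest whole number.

Invert JC69: p = (3/4)(1 − e^(−4d/3)) = 0.75 × (1 − e^(-1.205333)) = 0.75 × (1 − 0.299592) = 0.525306.
Expected differing sites = pL ≈ 0.525306 × 854 = 448.611324 ≈ 449.

449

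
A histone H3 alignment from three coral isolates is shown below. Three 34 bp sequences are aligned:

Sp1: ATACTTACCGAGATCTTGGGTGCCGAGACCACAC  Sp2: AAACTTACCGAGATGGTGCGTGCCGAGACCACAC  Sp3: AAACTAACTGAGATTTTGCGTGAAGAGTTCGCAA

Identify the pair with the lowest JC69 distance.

Sp1–Sp2: 4/34 differ, p = 0.118, d = 0.128.
Sp1–Sp3: 11/34 differ, p = 0.324, d = 0.423.
Sp2–Sp3: 10/34 differ, p = 0.294, d = 0.373.
The smallest distance is between Sp1 and Sp2.

Sp1 and Sp2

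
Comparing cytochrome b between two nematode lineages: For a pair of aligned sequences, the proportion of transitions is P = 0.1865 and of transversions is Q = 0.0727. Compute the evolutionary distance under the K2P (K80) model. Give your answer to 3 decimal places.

0.334

Under the Kimura two-parameter model, d = −½ ln(1 − 2P − Q) − ¼ ln(1 − 2Q).
1 − 2P − Q = 0.5543, giving −½ ln(0.5543) = 0.295025.
1 − 2Q = 0.8546, giving −¼ ln(0.8546) = 0.039280.
d = 0.295025 + 0.039280 = 0.334305.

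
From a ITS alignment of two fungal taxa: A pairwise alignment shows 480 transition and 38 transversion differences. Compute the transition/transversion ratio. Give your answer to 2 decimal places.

12.63

R = 480/38 = 12.631578… ≈ 12.63 (to 2 d.p.).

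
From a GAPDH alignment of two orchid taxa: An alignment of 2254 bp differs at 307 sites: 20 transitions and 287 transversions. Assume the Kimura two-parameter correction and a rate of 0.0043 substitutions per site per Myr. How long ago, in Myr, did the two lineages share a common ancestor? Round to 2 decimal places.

P = 20/2254 ≈ 0.008873 and Q = 287/2254 ≈ 0.127329.
Under the Kimura two-parameter model, d = −½ ln(1 − 2P − Q) − ¼ ln(1 − 2Q).
1 − 2P − Q = 0.854925, giving −½ ln(0.854925) = 0.078371.
1 − 2Q = 0.745342, giving −¼ ln(0.745342) = 0.073478.
d = 0.078371 + 0.073478 = 0.151849.
Under a molecular clock d = 2μt, so t = d/(2μ) = 0.151849 / (2 × 0.0043) = 17.66 Myr.

17.66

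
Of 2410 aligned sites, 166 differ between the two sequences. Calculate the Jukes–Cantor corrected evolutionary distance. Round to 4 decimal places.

0.0723

p = 166/2410 ≈ 0.06888.
d = −(3/4) ln(1 − 4p/3) = −0.75 ln(1 − 0.09184) = −0.75 ln(0.90816)
  = −0.75 × (-0.096335) = 0.072251 substitutions/site.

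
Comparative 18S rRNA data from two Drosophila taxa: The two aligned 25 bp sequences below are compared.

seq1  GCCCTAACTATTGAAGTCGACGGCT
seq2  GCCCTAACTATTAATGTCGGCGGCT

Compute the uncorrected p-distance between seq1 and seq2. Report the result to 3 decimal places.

0.120

The sequences differ at 3 of 25 positions (sites 13, 15, 20).
p = 3/25 = 0.120.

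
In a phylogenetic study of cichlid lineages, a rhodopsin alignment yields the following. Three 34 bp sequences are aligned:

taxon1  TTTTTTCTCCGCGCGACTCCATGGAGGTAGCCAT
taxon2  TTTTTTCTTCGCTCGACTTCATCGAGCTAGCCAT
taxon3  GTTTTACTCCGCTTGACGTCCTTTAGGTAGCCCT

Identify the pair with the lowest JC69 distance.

taxon1 and taxon2

taxon1–taxon2: 5/34 differ, p = 0.147, d = 0.164.
taxon1–taxon3: 10/34 differ, p = 0.294, d = 0.373.
taxon2–taxon3: 10/34 differ, p = 0.294, d = 0.373.
The smallest distance is between taxon1 and taxon2.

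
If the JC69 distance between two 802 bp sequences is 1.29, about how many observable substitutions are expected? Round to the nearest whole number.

494

Invert JC69: p = (3/4)(1 − e^(−4d/3)) = 0.75 × (1 − e^(-1.72)) = 0.75 × (1 − 0.179066) = 0.615701.
Expected differing sites = pL ≈ 0.615701 × 802 = 493.792202 ≈ 494.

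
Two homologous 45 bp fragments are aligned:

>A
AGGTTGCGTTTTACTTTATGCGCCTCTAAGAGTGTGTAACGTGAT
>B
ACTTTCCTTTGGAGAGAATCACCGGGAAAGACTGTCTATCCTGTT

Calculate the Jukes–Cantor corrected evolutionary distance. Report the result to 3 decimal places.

The sequences differ at 22 of 45 sites, so p = 22/45 ≈ 0.488889.
d = −(3/4) ln(1 − 4p/3) = −0.75 ln(1 − 0.651852) = −0.75 ln(0.348148)
  = −0.75 × (-1.055128) = 0.791346 substitutions/site.

0.791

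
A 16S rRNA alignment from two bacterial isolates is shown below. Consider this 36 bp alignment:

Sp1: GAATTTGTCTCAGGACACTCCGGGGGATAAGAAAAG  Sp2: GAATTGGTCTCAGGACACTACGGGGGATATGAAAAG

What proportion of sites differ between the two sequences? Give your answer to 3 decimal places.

0.083

The sequences differ at 3 of 36 positions (sites 6, 20, 30).
p = 3/36 = 0.083333… ≈ 0.083 (to 3 d.p.).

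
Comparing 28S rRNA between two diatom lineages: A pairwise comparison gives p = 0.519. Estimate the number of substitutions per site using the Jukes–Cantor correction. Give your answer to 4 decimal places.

0.8832

d = −(3/4) ln(1 − 4p/3) = −0.75 ln(1 − 0.692) = −0.75 ln(0.308)
  = −0.75 × (-1.177655) = 0.883241 substitutions/site.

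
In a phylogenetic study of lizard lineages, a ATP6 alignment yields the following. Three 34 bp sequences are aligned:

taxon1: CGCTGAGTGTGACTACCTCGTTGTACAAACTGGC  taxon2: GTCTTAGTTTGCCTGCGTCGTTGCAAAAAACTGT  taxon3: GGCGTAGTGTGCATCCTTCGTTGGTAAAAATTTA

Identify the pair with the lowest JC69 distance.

taxon1–taxon2: 13/34 differ, p = 0.382, d = 0.535.
taxon1–taxon3: 14/34 differ, p = 0.412, d = 0.597.
taxon2–taxon3: 11/34 differ, p = 0.324, d = 0.423.
The smallest distance is between taxon2 and taxon3.

taxon2 and taxon3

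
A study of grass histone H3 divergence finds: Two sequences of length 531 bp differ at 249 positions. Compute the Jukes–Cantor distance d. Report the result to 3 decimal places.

p = 249/531 ≈ 0.468927.
d = −(3/4) ln(1 − 4p/3) = −0.75 ln(1 − 0.625236) = −0.75 ln(0.374764)
  = −0.75 × (-0.981459) = 0.736094 substitutions/site.

0.736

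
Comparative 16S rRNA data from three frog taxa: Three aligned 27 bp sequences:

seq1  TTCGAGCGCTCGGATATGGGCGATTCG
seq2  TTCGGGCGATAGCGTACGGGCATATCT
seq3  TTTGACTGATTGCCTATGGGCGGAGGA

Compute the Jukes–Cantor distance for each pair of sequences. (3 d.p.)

seq1–seq2: 10/27 sites differ → p ≈ 0.37037, d = −0.75 ln(1 − 0.493827) = 0.510658 ≈ 0.511.
seq1–seq3: 12/27 sites differ → p ≈ 0.444444, d = −0.75 ln(1 − 0.592592) = 0.673455 ≈ 0.673.
seq2–seq3: 12/27 sites differ → p ≈ 0.444444, d = −0.75 ln(1 − 0.592592) = 0.673455 ≈ 0.673.

d(seq1,seq2) = 0.511, d(seq1,seq3) = 0.673, d(seq2,seq3) = 0.673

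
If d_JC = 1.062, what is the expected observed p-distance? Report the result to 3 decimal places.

p = (3/4)(1 − e^(−4d/3)) = 0.75 × (1 − e^(-1.416)) = 0.75 × (1 − 0.242683) = 0.567988.

0.568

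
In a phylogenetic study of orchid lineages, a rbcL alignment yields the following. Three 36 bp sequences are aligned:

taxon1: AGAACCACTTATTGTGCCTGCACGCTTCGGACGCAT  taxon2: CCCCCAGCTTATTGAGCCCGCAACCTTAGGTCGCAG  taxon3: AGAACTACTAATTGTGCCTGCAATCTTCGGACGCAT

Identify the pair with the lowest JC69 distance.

taxon1–taxon2: 13/36 differ, p = 0.361, d = 0.493.
taxon1–taxon3: 4/36 differ, p = 0.111, d = 0.120.
taxon2–taxon3: 13/36 differ, p = 0.361, d = 0.493.
The smallest distance is between taxon1 and taxon3.

taxon1 and taxon3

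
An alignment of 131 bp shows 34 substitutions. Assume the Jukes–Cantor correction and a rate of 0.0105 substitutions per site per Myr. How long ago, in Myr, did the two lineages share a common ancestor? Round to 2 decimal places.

15.17

p = 34/131 ≈ 0.259542.
d = −(3/4) ln(1 − 4p/3) = −0.75 ln(1 − 0.346056) = −0.75 ln(0.653944)
  = −0.75 × (-0.424734) = 0.318551 substitutions/site.
Under a molecular clock d = 2μt, so t = d/(2μ) = 0.318551 / (2 × 0.0105) = 15.17 Myr.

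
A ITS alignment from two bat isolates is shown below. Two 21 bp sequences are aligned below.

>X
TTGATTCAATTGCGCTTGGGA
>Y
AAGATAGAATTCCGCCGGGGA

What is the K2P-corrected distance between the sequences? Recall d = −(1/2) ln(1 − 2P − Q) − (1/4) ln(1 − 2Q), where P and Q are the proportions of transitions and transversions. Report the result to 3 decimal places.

Of 21 sites, 1 differences are transitions and 6 are transversions, so P = 1/21 ≈ 0.047619 and Q = 6/21 ≈ 0.285714.
Under the Kimura two-parameter model, d = −½ ln(1 − 2P − Q) − ¼ ln(1 − 2Q).
1 − 2P − Q = 0.619048, giving −½ ln(0.619048) = 0.239786.
1 − 2Q = 0.428572, giving −¼ ln(0.428572) = 0.211824.
d = 0.239786 + 0.211824 = 0.451610.

0.452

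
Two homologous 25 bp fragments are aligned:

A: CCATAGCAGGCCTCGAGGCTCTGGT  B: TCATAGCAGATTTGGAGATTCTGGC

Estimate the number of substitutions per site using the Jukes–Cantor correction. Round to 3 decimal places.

The sequences differ at 8 of 25 sites (1, 10, 11, 12, 14, 18, 19, 25), so p = 8/25 = 0.32.
d = −(3/4) ln(1 − 4p/3) = −0.75 ln(1 − 0.426667) = −0.75 ln(0.573333)
  = −0.75 × (-0.556289) = 0.417217 substitutions/site.

0.417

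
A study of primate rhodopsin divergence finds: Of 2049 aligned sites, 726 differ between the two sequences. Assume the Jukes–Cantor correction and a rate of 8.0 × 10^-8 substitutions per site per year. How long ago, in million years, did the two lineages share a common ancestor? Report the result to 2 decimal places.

p = 726/2049 ≈ 0.354319.
d = −(3/4) ln(1 − 4p/3) = −0.75 ln(1 − 0.472425) = −0.75 ln(0.527575)
  = −0.75 × (-0.639464) = 0.479598 substitutions/site.
Under a molecular clock d = 2μt, so t = d/(2μ) = 0.479598 / (2 × 8.0 × 10^-8) = 3.00 million years.

3.00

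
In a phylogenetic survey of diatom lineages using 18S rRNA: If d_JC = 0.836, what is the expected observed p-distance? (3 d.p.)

0.504

p = (3/4)(1 − e^(−4d/3)) = 0.75 × (1 − e^(-1.114667)) = 0.75 × (1 − 0.328024) = 0.503982.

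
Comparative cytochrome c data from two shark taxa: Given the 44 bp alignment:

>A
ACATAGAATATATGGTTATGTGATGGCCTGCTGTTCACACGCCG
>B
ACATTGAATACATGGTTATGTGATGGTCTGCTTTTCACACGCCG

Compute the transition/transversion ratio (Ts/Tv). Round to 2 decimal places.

Transitions are A↔G and C↔T; transversions are all other mismatches.
Transitions: 2. Transversions: 2.
R = 2/2 = 1.00.

1.00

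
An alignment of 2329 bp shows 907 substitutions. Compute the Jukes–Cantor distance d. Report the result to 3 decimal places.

p = 907/2329 ≈ 0.389438.
d = −(3/4) ln(1 − 4p/3) = −0.75 ln(1 − 0.519251) = −0.75 ln(0.480749)
  = −0.75 × (-0.732410) = 0.549308 substitutions/site.

0.549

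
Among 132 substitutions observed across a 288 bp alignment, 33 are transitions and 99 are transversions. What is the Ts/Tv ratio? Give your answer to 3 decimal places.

0.333

R = 33/99 = 0.333333… ≈ 0.333 (to 3 d.p.).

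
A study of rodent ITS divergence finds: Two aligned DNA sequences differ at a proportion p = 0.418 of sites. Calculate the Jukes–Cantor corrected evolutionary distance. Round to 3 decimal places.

0.611

d = −(3/4) ln(1 − 4p/3) = −0.75 ln(1 − 0.557333) = −0.75 ln(0.442667)
  = −0.75 × (-0.814937) = 0.611203 substitutions/site.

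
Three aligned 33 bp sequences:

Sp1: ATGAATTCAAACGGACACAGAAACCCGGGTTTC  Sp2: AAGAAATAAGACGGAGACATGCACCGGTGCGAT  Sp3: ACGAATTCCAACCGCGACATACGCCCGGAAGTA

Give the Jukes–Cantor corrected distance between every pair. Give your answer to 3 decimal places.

Sp1–Sp2: 14/33 sites differ → p ≈ 0.424242, d = −0.75 ln(1 − 0.565656) = 0.625439 ≈ 0.625.
Sp1–Sp3: 12/33 sites differ → p ≈ 0.363636, d = −0.75 ln(1 − 0.484848) = 0.497470 ≈ 0.497.
Sp2–Sp3: 15/33 sites differ → p ≈ 0.454545, d = −0.75 ln(1 − 0.60606) = 0.698667 ≈ 0.699.

d(Sp1,Sp2) = 0.625, d(Sp1,Sp3) = 0.497, d(Sp2,Sp3) = 0.699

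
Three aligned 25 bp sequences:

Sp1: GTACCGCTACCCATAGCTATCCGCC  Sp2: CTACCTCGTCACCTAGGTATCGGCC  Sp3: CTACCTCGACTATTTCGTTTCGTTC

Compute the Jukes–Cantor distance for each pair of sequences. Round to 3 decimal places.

Sp1–Sp2: 8/25 sites differ → p = 0.32, d = −0.75 ln(1 − 0.426667) = 0.417216 ≈ 0.417.
Sp1–Sp3: 13/25 sites differ → p = 0.52, d = −0.75 ln(1 − 0.693333) = 0.886495 ≈ 0.886.
Sp2–Sp3: 9/25 sites differ → p = 0.36, d = −0.75 ln(1 − 0.48) = 0.490445 ≈ 0.490.

d(Sp1,Sp2) = 0.417, d(Sp1,Sp3) = 0.886, d(Sp2,Sp3) = 0.490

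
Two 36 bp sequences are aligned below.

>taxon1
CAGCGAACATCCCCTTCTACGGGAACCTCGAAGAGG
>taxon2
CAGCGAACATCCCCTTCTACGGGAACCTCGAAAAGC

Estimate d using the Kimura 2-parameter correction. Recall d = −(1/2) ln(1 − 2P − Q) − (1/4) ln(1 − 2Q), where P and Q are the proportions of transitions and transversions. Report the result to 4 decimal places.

0.0578

Of 36 sites, 1 differences are transitions and 1 are transversions, so P = 1/36 ≈ 0.027778 and Q = 1/36 ≈ 0.027778.
Under the Kimura two-parameter model, d = −½ ln(1 − 2P − Q) − ¼ ln(1 − 2Q).
1 − 2P − Q = 0.916666, giving −½ ln(0.916666) = 0.043506.
1 − 2Q = 0.944444, giving −¼ ln(0.944444) = 0.014290.
d = 0.043506 + 0.014290 = 0.057796.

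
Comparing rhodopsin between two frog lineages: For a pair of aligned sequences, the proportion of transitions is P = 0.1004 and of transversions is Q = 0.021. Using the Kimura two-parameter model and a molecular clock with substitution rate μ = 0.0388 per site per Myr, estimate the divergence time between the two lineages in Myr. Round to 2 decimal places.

1.75

Under the Kimura two-parameter model, d = −½ ln(1 − 2P − Q) − ¼ ln(1 − 2Q).
1 − 2P − Q = 0.7782, giving −½ ln(0.7782) = 0.125386.
1 − 2Q = 0.958, giving −¼ ln(0.958) = 0.010727.
d = 0.125386 + 0.010727 = 0.136113.
Under a molecular clock d = 2μt, so t = d/(2μ) = 0.136113 / (2 × 0.0388) = 1.75 Myr.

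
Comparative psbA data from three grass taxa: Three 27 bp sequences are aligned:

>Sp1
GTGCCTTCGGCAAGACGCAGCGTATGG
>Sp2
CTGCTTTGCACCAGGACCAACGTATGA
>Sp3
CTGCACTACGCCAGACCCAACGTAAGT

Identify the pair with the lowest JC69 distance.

Sp1–Sp2: 11/27 differ, p = 0.407, d = 0.588.
Sp1–Sp3: 10/27 differ, p = 0.370, d = 0.511.
Sp2–Sp3: 8/27 differ, p = 0.296, d = 0.377.
The smallest distance is between Sp2 and Sp3.

Sp2 and Sp3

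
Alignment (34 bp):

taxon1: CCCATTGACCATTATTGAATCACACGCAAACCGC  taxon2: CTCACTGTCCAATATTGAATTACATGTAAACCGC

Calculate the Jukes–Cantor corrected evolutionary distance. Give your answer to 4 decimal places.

The sequences differ at 7 of 34 sites (2, 5, 8, 12, 21, 25, 27), so p = 7/34 ≈ 0.205882.
d = −(3/4) ln(1 − 4p/3) = −0.75 ln(1 − 0.274509) = −0.75 ln(0.725491)
  = −0.75 × (-0.320907) = 0.240680 substitutions/site.

0.2407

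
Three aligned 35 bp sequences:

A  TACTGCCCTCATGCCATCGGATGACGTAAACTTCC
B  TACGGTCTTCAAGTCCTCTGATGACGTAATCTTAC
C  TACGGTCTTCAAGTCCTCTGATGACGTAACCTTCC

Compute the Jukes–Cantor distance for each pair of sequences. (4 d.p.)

d(A,B) = 0.3149, d(A,C) = 0.2726, d(B,C) = 0.0594

A–B: 9/35 sites differ → p ≈ 0.257143, d = −0.75 ln(1 − 0.342857) = 0.314890 ≈ 0.3149.
A–C: 8/35 sites differ → p ≈ 0.228571, d = −0.75 ln(1 − 0.304761) = 0.272625 ≈ 0.2726.
B–C: 2/35 sites differ → p ≈ 0.057143, d = −0.75 ln(1 − 0.076191) = 0.059437 ≈ 0.0594.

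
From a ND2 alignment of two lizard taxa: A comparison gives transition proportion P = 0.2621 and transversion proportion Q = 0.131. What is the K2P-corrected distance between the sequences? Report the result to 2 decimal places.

Under the Kimura two-parameter model, d = −½ ln(1 − 2P − Q) − ¼ ln(1 − 2Q).
1 − 2P − Q = 0.3448, giving −½ ln(0.3448) = 0.532395.
1 − 2Q = 0.738, giving −¼ ln(0.738) = 0.075953.
d = 0.532395 + 0.075953 = 0.608348.

0.61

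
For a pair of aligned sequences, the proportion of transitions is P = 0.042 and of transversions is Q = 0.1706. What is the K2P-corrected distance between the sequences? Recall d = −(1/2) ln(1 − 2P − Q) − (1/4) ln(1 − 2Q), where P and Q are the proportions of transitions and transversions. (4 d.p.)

Under the Kimura two-parameter model, d = −½ ln(1 − 2P − Q) − ¼ ln(1 − 2Q).
1 − 2P − Q = 0.7454, giving −½ ln(0.7454) = 0.146917.
1 − 2Q = 0.6588, giving −¼ ln(0.6588) = 0.104334.
d = 0.146917 + 0.104334 = 0.251251.

0.2513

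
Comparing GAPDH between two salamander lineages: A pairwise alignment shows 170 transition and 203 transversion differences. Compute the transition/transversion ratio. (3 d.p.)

R = 170/203 = 0.837438… ≈ 0.837 (to 3 d.p.).

0.837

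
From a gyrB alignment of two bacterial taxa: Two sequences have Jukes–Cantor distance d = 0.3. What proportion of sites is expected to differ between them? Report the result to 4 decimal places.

0.2473

p = (3/4)(1 − e^(−4d/3)) = 0.75 × (1 − e^(-0.4)) = 0.75 × (1 − 0.670320) = 0.247260.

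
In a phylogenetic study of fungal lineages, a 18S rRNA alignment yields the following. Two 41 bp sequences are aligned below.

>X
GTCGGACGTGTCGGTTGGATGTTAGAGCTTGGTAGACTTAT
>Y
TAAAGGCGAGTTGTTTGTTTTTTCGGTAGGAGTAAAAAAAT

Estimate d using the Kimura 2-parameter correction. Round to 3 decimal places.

Of 41 sites, 6 differences are transitions and 16 are transversions, so P = 6/41 ≈ 0.146341 and Q = 16/41 ≈ 0.390244.
Under the Kimura two-parameter model, d = −½ ln(1 − 2P − Q) − ¼ ln(1 − 2Q).
1 − 2P − Q = 0.317074, giving −½ ln(0.317074) = 0.574310.
1 − 2Q = 0.219512, giving −¼ ln(0.219512) = 0.379087.
d = 0.574310 + 0.379087 = 0.953397.

0.953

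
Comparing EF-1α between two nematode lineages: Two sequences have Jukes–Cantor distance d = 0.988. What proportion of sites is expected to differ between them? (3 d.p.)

p = (3/4)(1 − e^(−4d/3)) = 0.75 × (1 − e^(-1.317333)) = 0.75 × (1 − 0.267849) = 0.549113.

0.549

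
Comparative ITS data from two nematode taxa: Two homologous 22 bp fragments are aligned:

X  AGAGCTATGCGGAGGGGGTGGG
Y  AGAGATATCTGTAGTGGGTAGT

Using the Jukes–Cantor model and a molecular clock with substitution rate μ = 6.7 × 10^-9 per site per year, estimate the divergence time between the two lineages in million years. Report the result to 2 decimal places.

The sequences differ at 7 of 22 sites (5, 9, 10, 12, 15, 20, 22), so p = 7/22 ≈ 0.318182.
d = −(3/4) ln(1 − 4p/3) = −0.75 ln(1 − 0.424243) = −0.75 ln(0.575757)
  = −0.75 × (-0.552070) = 0.414053 substitutions/site.
Under a molecular clock d = 2μt, so t = d/(2μ) = 0.414053 / (2 × 6.7 × 10^-9) = 30.90 million years.

30.90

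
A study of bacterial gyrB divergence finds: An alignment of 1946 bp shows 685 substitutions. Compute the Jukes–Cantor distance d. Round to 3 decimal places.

p = 685/1946 ≈ 0.352004.
d = −(3/4) ln(1 − 4p/3) = −0.75 ln(1 − 0.469339) = −0.75 ln(0.530661)
  = −0.75 × (-0.633632) = 0.475224 substitutions/site.

0.475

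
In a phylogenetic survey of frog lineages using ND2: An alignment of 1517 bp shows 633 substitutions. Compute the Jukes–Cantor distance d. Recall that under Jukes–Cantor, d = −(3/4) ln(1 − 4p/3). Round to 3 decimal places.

p = 633/1517 ≈ 0.417271.
d = −(3/4) ln(1 − 4p/3) = −0.75 ln(1 − 0.556361) = −0.75 ln(0.443639)
  = −0.75 × (-0.812744) = 0.609558 substitutions/site.

0.610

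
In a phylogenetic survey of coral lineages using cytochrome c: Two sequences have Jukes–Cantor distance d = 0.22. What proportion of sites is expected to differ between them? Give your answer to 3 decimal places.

p = (3/4)(1 − e^(−4d/3)) = 0.75 × (1 − e^(-0.293333)) = 0.75 × (1 − 0.745774) = 0.190670.

0.191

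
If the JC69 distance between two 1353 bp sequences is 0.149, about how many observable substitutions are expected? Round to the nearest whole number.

Invert JC69: p = (3/4)(1 − e^(−4d/3)) = 0.75 × (1 − e^(-0.198667)) = 0.75 × (1 − 0.819823) = 0.135133.
Expected differing sites = pL ≈ 0.135133 × 1353 = 182.834949 ≈ 183.

183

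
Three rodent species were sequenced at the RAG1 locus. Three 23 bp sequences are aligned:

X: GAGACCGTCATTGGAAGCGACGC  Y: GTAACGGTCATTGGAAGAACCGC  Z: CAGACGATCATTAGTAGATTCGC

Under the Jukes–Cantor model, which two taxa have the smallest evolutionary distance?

X and Y

X–Y: 6/23 differ, p = 0.261, d = 0.321.
X–Z: 8/23 differ, p = 0.348, d = 0.467.
Y–Z: 8/23 differ, p = 0.348, d = 0.467.
The smallest distance is between X and Y.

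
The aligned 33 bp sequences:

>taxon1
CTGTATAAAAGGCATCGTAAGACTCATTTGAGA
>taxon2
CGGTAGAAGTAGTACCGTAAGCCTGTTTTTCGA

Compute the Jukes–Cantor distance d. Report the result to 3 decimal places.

The sequences differ at 12 of 33 sites, so p = 12/33 ≈ 0.363636.
d = −(3/4) ln(1 − 4p/3) = −0.75 ln(1 − 0.484848) = −0.75 ln(0.515152)
  = −0.75 × (-0.663293) = 0.497470 substitutions/site.

0.497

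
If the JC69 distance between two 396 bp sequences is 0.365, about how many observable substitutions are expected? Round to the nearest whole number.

114

Invert JC69: p = (3/4)(1 − e^(−4d/3)) = 0.75 × (1 − e^(-0.486667)) = 0.75 × (1 − 0.614672) = 0.288996.
Expected differing sites = pL ≈ 0.288996 × 396 = 114.442416 ≈ 114.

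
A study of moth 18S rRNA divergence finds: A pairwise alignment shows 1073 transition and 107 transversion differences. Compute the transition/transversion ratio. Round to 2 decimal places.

R = 1073/107 = 10.028037… ≈ 10.03 (to 2 d.p.).

10.03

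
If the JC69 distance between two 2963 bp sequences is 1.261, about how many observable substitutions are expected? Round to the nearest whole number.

Invert JC69: p = (3/4)(1 − e^(−4d/3)) = 0.75 × (1 − e^(-1.681333)) = 0.75 × (1 − 0.186126) = 0.610406.
Expected differing sites = pL ≈ 0.610406 × 2963 = 1808.632978 ≈ 1809.

1809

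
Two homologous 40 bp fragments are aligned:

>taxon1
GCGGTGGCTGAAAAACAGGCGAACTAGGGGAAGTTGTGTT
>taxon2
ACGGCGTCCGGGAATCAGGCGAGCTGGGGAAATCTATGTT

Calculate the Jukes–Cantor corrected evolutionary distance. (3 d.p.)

0.426

The sequences differ at 13 of 40 sites, so p = 13/40 = 0.325.
d = −(3/4) ln(1 − 4p/3) = −0.75 ln(1 − 0.433333) = −0.75 ln(0.566667)
  = −0.75 × (-0.567983) = 0.425987 substitutions/site.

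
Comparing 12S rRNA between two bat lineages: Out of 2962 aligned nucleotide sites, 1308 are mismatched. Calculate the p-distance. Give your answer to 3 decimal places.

0.442

p = 1308/2962 = 0.441593… ≈ 0.442 (to 3 d.p.).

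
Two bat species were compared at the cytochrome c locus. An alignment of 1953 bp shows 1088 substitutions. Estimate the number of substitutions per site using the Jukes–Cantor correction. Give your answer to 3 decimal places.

1.018

p = 1088/1953 ≈ 0.557092.
d = −(3/4) ln(1 − 4p/3) = −0.75 ln(1 − 0.742789) = −0.75 ln(0.257211)
  = −0.75 × (-1.357859) = 1.018394 substitutions/site.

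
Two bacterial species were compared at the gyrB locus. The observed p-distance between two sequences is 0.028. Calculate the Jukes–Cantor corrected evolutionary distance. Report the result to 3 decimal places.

d = −(3/4) ln(1 − 4p/3) = −0.75 ln(1 − 0.037333) = −0.75 ln(0.962667)
  = −0.75 × (-0.038048) = 0.028536 substitutions/site.

0.029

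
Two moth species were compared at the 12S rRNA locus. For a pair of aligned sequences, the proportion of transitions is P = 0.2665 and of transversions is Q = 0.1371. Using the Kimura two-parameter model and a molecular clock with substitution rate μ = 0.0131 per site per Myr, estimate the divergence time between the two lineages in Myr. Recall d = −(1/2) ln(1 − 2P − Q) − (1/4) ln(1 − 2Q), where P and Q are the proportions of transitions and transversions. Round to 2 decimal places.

Under the Kimura two-parameter model, d = −½ ln(1 − 2P − Q) − ¼ ln(1 − 2Q).
1 − 2P − Q = 0.3299, giving −½ ln(0.3299) = 0.554483.
1 − 2Q = 0.7258, giving −¼ ln(0.7258) = 0.080120.
d = 0.554483 + 0.080120 = 0.634603.
Under a molecular clock d = 2μt, so t = d/(2μ) = 0.634603 / (2 × 0.0131) = 24.22 Myr.

24.22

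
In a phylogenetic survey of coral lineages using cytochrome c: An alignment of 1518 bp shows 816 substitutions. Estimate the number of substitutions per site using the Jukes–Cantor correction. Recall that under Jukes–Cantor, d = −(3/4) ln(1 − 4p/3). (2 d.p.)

p = 816/1518 ≈ 0.537549.
d = −(3/4) ln(1 − 4p/3) = −0.75 ln(1 − 0.716732) = −0.75 ln(0.283268)
  = −0.75 × (-1.261362) = 0.946022 substitutions/site.

0.95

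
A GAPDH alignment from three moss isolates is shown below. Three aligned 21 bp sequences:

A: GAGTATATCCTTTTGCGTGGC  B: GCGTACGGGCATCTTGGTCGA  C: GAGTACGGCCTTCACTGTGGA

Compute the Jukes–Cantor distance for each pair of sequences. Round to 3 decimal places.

A–B: 11/21 sites differ → p ≈ 0.52381, d = −0.75 ln(1 − 0.698413) = 0.899023 ≈ 0.899.
A–C: 8/21 sites differ → p ≈ 0.380952, d = −0.75 ln(1 − 0.507936) = 0.531860 ≈ 0.532.
B–C: 7/21 sites differ → p ≈ 0.333333, d = −0.75 ln(1 − 0.444444) = 0.440839 ≈ 0.441.

d(A,B) = 0.899, d(A,C) = 0.532, d(B,C) = 0.441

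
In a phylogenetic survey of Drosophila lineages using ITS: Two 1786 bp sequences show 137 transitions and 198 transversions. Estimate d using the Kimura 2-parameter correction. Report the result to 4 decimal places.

0.2161

P = 137/1786 ≈ 0.076708 and Q = 198/1786 ≈ 0.110862.
Under the Kimura two-parameter model, d = −½ ln(1 − 2P − Q) − ¼ ln(1 − 2Q).
1 − 2P − Q = 0.735722, giving −½ ln(0.735722) = 0.153451.
1 − 2Q = 0.778276, giving −¼ ln(0.778276) = 0.062669.
d = 0.153451 + 0.062669 = 0.216120.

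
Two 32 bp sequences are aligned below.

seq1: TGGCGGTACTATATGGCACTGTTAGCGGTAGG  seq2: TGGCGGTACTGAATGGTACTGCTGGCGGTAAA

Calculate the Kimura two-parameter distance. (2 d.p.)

0.28

Of 32 sites, 6 differences are transitions and 1 are transversions, so P = 6/32 = 0.1875 and Q = 1/32 = 0.03125.
Under the Kimura two-parameter model, d = −½ ln(1 − 2P − Q) − ¼ ln(1 − 2Q).
1 − 2P − Q = 0.59375, giving −½ ln(0.59375) = 0.260648.
1 − 2Q = 0.9375, giving −¼ ln(0.9375) = 0.016135.
d = 0.260648 + 0.016135 = 0.276783.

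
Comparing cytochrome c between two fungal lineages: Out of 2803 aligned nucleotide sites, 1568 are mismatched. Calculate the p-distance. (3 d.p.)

p = 1568/2803 = 0.559400… ≈ 0.559 (to 3 d.p.).

0.559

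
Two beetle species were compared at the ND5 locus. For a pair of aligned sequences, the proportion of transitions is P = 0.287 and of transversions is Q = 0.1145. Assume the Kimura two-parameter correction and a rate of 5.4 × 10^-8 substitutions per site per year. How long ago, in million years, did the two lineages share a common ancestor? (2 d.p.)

Under the Kimura two-parameter model, d = −½ ln(1 − 2P − Q) − ¼ ln(1 − 2Q).
1 − 2P − Q = 0.3115, giving −½ ln(0.3115) = 0.583178.
1 − 2Q = 0.771, giving −¼ ln(0.771) = 0.065017.
d = 0.583178 + 0.065017 = 0.648195.
Under a molecular clock d = 2μt, so t = d/(2μ) = 0.648195 / (2 × 5.4 × 10^-8) = 6.00 million years.

6.00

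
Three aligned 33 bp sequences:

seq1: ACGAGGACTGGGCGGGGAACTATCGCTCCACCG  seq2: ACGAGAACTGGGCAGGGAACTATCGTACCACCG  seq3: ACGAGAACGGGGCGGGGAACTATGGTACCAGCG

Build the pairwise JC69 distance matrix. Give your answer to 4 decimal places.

seq1–seq2: 4/33 sites differ → p ≈ 0.121212, d = −0.75 ln(1 − 0.161616) = 0.132209 ≈ 0.1322.
seq1–seq3: 6/33 sites differ → p ≈ 0.181818, d = −0.75 ln(1 − 0.242424) = 0.208224 ≈ 0.2082.
seq2–seq3: 4/33 sites differ → p ≈ 0.121212, d = −0.75 ln(1 − 0.161616) = 0.132209 ≈ 0.1322.

d(seq1,seq2) = 0.1322, d(seq1,seq3) = 0.2082, d(seq2,seq3) = 0.1322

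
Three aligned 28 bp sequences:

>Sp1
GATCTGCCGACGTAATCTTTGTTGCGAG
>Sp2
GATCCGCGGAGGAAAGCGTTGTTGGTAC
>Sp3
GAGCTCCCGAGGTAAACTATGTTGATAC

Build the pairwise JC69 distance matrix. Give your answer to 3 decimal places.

Sp1–Sp2: 9/28 sites differ → p ≈ 0.321429, d = −0.75 ln(1 − 0.428572) = 0.419713 ≈ 0.420.
Sp1–Sp3: 8/28 sites differ → p ≈ 0.285714, d = −0.75 ln(1 − 0.380952) = 0.359679 ≈ 0.360.
Sp2–Sp3: 9/28 sites differ → p ≈ 0.321429, d = −0.75 ln(1 − 0.428572) = 0.419713 ≈ 0.420.

d(Sp1,Sp2) = 0.420, d(Sp1,Sp3) = 0.360, d(Sp2,Sp3) = 0.420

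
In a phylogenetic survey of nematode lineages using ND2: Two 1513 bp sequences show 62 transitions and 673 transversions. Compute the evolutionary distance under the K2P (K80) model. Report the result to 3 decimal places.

0.925

P = 62/1513 ≈ 0.040978 and Q = 673/1513 ≈ 0.444812.
Under the Kimura two-parameter model, d = −½ ln(1 − 2P − Q) − ¼ ln(1 − 2Q).
1 − 2P − Q = 0.473232, giving −½ ln(0.473232) = 0.374085.
1 − 2Q = 0.110376, giving −¼ ln(0.110376) = 0.550966.
d = 0.374085 + 0.550966 = 0.925051.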